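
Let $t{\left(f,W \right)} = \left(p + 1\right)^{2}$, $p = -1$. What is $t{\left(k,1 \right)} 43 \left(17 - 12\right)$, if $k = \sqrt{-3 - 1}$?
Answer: $0$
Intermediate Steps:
$k = 2 i$ ($k = \sqrt{-4} = 2 i \approx 2.0 i$)
$t{\left(f,W \right)} = 0$ ($t{\left(f,W \right)} = \left(-1 + 1\right)^{2} = 0^{2} = 0$)
$t{\left(k,1 \right)} 43 \left(17 - 12\right) = 0 \cdot 43 \left(17 - 12\right) = 0 \cdot 5 = 0$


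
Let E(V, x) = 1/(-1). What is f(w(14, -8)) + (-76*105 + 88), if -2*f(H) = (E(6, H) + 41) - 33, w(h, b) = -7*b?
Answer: -15791/2 ≈ -7895.5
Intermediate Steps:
E(V, x) = -1
f(H) = -7/2 (f(H) = -((-1 + 41) - 33)/2 = -(40 - 33)/2 = -½*7 = -7/2)
f(w(14, -8)) + (-76*105 + 88) = -7/2 + (-76*105 + 88) = -7/2 + (-7980 + 88) = -7/2 - 7892 = -15791/2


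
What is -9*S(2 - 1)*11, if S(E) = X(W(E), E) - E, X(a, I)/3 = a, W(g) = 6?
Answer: -1683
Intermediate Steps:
X(a, I) = 3*a
S(E) = 18 - E (S(E) = 3*6 - E = 18 - E)
-9*S(2 - 1)*11 = -9*(18 - (2 - 1))*11 = -9*(18 - 1*1)*11 = -9*(18 - 1)*11 = -9*17*11 = -153*11 = -1683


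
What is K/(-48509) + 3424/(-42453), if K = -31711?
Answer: 1180132267/2059352577 ≈ 0.57306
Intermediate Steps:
K/(-48509) + 3424/(-42453) = -31711/(-48509) + 3424/(-42453) = -31711*(-1/48509) + 3424*(-1/42453) = 31711/48509 - 3424/42453 = 1180132267/2059352577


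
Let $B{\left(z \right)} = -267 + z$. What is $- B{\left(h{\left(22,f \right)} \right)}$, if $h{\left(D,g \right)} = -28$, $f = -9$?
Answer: $295$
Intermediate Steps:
$- B{\left(h{\left(22,f \right)} \right)} = - (-267 - 28) = \left(-1\right) \left(-295\right) = 295$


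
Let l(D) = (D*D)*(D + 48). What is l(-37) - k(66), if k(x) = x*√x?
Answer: 15059 - 66*√66 ≈ 14523.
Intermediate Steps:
l(D) = D²*(48 + D)
k(x) = x^(3/2)
l(-37) - k(66) = (-37)²*(48 - 37) - 66^(3/2) = 1369*11 - 66*√66 = 15059 - 66*√66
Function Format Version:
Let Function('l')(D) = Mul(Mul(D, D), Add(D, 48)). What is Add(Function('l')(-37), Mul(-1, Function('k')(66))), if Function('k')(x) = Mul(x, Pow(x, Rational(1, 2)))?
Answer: Add(15059, Mul(-66, Pow(66, Rational(1, 2)))) ≈ 14523.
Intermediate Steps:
Function('l')(D) = Mul(Pow(D, 2), Add(48, D))
Function('k')(x) = Pow(x, Rational(3, 2))
Add(Function('l')(-37), Mul(-1, Function('k')(66))) = Add(Mul(Pow(-37, 2), Add(48, -37)), Mul(-1, Pow(66, Rational(3, 2)))) = Add(Mul(1369, 11), Mul(-1, Mul(66, Pow(66, Rational(1, 2))))) = Add(15059, Mul(-66, Pow(66, Rational(1, 2))))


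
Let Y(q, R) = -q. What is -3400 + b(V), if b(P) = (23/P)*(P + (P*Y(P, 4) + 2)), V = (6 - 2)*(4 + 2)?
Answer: -47125/12 ≈ -3927.1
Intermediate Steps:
V = 24 (V = 4*6 = 24)
b(P) = 23*(2 + P - P²)/P (b(P) = (23/P)*(P + (P*(-P) + 2)) = (23/P)*(P + (-P² + 2)) = (23/P)*(P + (2 - P²)) = (23/P)*(2 + P - P²) = 23*(2 + P - P²)/P)
-3400 + b(V) = -3400 + (23 - 23*24 + 46/24) = -3400 + (23 - 552 + 46*(1/24)) = -3400 + (23 - 552 + 23/12) = -3400 - 6325/12 = -47125/12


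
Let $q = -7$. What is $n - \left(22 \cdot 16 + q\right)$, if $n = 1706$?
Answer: $1361$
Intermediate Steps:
$n - \left(22 \cdot 16 + q\right) = 1706 - \left(22 \cdot 16 - 7\right) = 1706 - \left(352 - 7\right) = 1706 - 345 = 1361$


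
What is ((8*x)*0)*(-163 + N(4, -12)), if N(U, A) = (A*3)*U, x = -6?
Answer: 0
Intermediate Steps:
N(U, A) = 3*A*U (N(U, A) = (3*A)*U = 3*A*U)
((8*x)*0)*(-163 + N(4, -12)) = ((8*(-6))*0)*(-163 + 3*(-12)*4) = (-48*0)*(-163 - 144) = 0*(-307) = 0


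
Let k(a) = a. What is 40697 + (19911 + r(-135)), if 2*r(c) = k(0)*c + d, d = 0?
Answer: 60608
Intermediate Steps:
r(c) = 0 (r(c) = (0*c + 0)/2 = (0 + 0)/2 = (½)*0 = 0)
40697 + (19911 + r(-135)) = 40697 + (19911 + 0) = 40697 + 19911 = 60608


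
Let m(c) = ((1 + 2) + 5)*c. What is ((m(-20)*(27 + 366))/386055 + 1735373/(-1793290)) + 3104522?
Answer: 143285760439422479/46153904730 ≈ 3.1045e+6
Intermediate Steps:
m(c) = 8*c (m(c) = (3 + 5)*c = 8*c)
((m(-20)*(27 + 366))/386055 + 1735373/(-1793290)) + 3104522 = (((8*(-20))*(27 + 366))/386055 + 1735373/(-1793290)) + 3104522 = (-160*393*(1/386055) + 1735373*(-1/1793290)) + 3104522 = (-62880*1/386055 - 1735373/1793290) + 3104522 = (-4192/25737 - 1735373/1793290) + 3104522 = -52180766581/46153904730 + 3104522 = 143285760439422479/46153904730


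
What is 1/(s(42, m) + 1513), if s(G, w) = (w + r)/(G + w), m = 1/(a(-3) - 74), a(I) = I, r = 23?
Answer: 3233/4893299 ≈ 0.00066070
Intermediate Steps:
m = -1/77 (m = 1/(-3 - 74) = 1/(-77) = -1/77 ≈ -0.012987)
s(G, w) = (23 + w)/(G + w) (s(G, w) = (w + 23)/(G + w) = (23 + w)/(G + w))
1/(s(42, m) + 1513) = 1/((23 - 1/77)/(42 - 1/77) + 1513) = 1/((1770/77)/(3233/77) + 1513) = 1/((77/3233)*(1770/77) + 1513) = 1/(1770/3233 + 1513) = 1/(4893299/3233) = 3233/4893299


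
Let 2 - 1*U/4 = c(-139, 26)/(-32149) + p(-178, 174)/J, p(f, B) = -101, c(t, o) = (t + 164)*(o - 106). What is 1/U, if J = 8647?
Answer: 277992403/2167751420 ≈ 0.12824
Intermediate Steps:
c(t, o) = (-106 + o)*(164 + t) (c(t, o) = (164 + t)*(-106 + o) = (-106 + o)*(164 + t))
U = 2167751420/277992403 (U = 8 - 4*((-17384 - 106*(-139) + 164*26 + 26*(-139))/(-32149) - 101/8647) = 8 - 4*((-17384 + 14734 + 4264 - 3614)*(-1/32149) - 101*1/8647) = 8 - 4*(-2000*(-1/32149) - 101/8647) = 8 - 4*(2000/32149 - 101/8647) = 8 - 4*14046951/277992403 = 8 - 56187804/277992403 = 2167751420/277992403 ≈ 7.7979)
1/U = 1/(2167751420/277992403) = 277992403/2167751420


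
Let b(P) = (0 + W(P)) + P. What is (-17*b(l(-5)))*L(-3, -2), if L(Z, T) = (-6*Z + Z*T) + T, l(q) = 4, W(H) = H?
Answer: -2992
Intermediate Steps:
L(Z, T) = T - 6*Z + T*Z (L(Z, T) = (-6*Z + T*Z) + T = T - 6*Z + T*Z)
b(P) = 2*P (b(P) = (0 + P) + P = P + P = 2*P)
(-17*b(l(-5)))*L(-3, -2) = (-34*4)*(-2 - 6*(-3) - 2*(-3)) = (-17*8)*(-2 + 18 + 6) = -136*22 = -2992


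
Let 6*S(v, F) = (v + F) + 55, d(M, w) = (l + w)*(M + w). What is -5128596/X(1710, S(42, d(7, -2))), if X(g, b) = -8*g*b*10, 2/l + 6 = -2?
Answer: 427383/162925 ≈ 2.6232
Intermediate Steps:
l = -¼ (l = 2/(-6 - 2) = 2/(-8) = 2*(-⅛) = -¼ ≈ -0.25000)
d(M, w) = (-¼ + w)*(M + w)
S(v, F) = 55/6 + F/6 + v/6 (S(v, F) = ((v + F) + 55)/6 = ((F + v) + 55)/6 = (55 + F + v)/6 = 55/6 + F/6 + v/6)
X(g, b) = -80*b*g (X(g, b) = -8*b*g*10 = -80*b*g)
-5128596/X(1710, S(42, d(7, -2))) = -5128596*(-1/(136800*(55/6 + ((-2)² - ¼*7 - ¼*(-2) + 7*(-2))/6 + (⅙)*42))) = -5128596*(-1/(136800*(55/6 + (4 - 7/4 + ½ - 14)/6 + 7))) = -5128596*(-1/(136800*(55/6 + (⅙)*(-45/4) + 7))) = -5128596*(-1/(136800*(55/6 - 15/8 + 7))) = -5128596/((-80*343/24*1710)) = -5128596/(-1955100) = -5128596*(-1/1955100) = 427383/162925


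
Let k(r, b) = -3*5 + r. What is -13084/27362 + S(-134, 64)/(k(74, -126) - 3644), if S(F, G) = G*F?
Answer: 93875186/49046385 ≈ 1.9140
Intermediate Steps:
S(F, G) = F*G
k(r, b) = -15 + r
-13084/27362 + S(-134, 64)/(k(74, -126) - 3644) = -13084/27362 + (-134*64)/((-15 + 74) - 3644) = -13084*1/27362 - 8576/(59 - 3644) = -6542/13681 - 8576/(-3585) = -6542/13681 - 8576*(-1/3585) = -6542/13681 + 8576/3585 = 93875186/49046385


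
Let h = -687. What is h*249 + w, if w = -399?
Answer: -171462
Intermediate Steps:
h*249 + w = -687*249 - 399 = -171063 - 399 = -171462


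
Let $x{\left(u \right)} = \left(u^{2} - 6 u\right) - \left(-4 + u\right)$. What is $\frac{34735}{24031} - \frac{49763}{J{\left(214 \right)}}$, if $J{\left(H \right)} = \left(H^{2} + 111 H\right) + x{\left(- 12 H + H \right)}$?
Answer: $\frac{194270078127}{135230799788} \approx 1.4366$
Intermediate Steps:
$x{\left(u \right)} = 4 + u^{2} - 7 u$
$J{\left(H \right)} = 4 + 122 H^{2} + 188 H$ ($J{\left(H \right)} = \left(H^{2} + 111 H\right) + \left(4 + \left(- 12 H + H\right)^{2} - 7 \left(- 12 H + H\right)\right) = \left(H^{2} + 111 H\right) + \left(4 + \left(- 11 H\right)^{2} - 7 \left(- 11 H\right)\right) = \left(H^{2} + 111 H\right) + \left(4 + 121 H^{2} + 77 H\right) = \left(H^{2} + 111 H\right) + \left(4 + 77 H + 121 H^{2}\right) = 4 + 122 H^{2} + 188 H$)
$\frac{34735}{24031} - \frac{49763}{J{\left(214 \right)}} = \frac{34735}{24031} - \frac{49763}{4 + 122 \cdot 214^{2} + 188 \cdot 214} = 34735 \cdot \frac{1}{24031} - \frac{49763}{4 + 122 \cdot 45796 + 40232} = \frac{34735}{24031} - \frac{49763}{4 + 5587112 + 40232} = \frac{34735}{24031} - \frac{49763}{5627348} = \frac{194270078127}{135230799788}$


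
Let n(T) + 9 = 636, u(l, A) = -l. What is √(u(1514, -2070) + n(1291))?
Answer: I*√887 ≈ 29.783*I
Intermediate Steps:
n(T) = 627 (n(T) = -9 + 636 = 627)
√(u(1514, -2070) + n(1291)) = √(-1*1514 + 627) = √(-1514 + 627) = √(-887) = I*√887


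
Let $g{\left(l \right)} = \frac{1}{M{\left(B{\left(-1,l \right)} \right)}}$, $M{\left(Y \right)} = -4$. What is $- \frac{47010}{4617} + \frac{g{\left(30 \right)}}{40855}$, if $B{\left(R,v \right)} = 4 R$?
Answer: $- \frac{2560792939}{251503380} \approx -10.182$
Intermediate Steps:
$g{\left(l \right)} = - \frac{1}{4}$ ($g{\left(l \right)} = \frac{1}{-4} = - \frac{1}{4}$)
$- \frac{47010}{4617} + \frac{g{\left(30 \right)}}{40855} = - \frac{47010}{4617} - \frac{1}{4 \cdot 40855} = \left(-47010\right) \frac{1}{4617} - \frac{1}{163420} = - \frac{15670}{1539} - \frac{1}{163420} = - \frac{2560792939}{251503380}$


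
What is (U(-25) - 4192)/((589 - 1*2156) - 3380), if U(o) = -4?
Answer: 4196/4947 ≈ 0.84819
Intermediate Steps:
(U(-25) - 4192)/((589 - 1*2156) - 3380) = (-4 - 4192)/((589 - 1*2156) - 3380) = -4196/((589 - 2156) - 3380) = -4196/(-1567 - 3380) = -4196/(-4947) = -4196*(-1/4947) = 4196/4947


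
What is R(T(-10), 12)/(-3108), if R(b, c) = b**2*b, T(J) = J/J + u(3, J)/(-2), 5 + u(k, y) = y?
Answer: -4913/24864 ≈ -0.19759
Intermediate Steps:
u(k, y) = -5 + y
T(J) = 7/2 - J/2 (T(J) = J/J + (-5 + J)/(-2) = 1 + (-5 + J)*(-1/2) = 1 + (5/2 - J/2) = 7/2 - J/2)
R(b, c) = b**3
R(T(-10), 12)/(-3108) = (7/2 - 1/2*(-10))**3/(-3108) = (7/2 + 5)**3*(-1/3108) = (17/2)**3*(-1/3108) = (4913/8)*(-1/3108) = -4913/24864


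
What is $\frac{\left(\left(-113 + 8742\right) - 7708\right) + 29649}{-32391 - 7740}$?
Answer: $- \frac{10190}{13377} \approx -0.76175$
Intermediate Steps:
$\frac{\left(\left(-113 + 8742\right) - 7708\right) + 29649}{-32391 - 7740} = \frac{\left(8629 - 7708\right) + 29649}{-40131} = \left(921 + 29649\right) \left(- \frac{1}{40131}\right) = 30570 \left(- \frac{1}{40131}\right) = - \frac{10190}{13377}$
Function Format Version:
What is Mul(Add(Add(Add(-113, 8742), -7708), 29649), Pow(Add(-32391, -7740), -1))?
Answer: Rational(-10190, 13377) ≈ -0.76175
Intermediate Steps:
Mul(Add(Add(Add(-113, 8742), -7708), 29649), Pow(Add(-32391, -7740), -1)) = Mul(Add(Add(8629, -7708), 29649), Pow(-40131, -1)) = Mul(Add(921, 29649), Rational(-1, 40131)) = Mul(30570, Rational(-1, 40131)) = Rational(-10190, 13377)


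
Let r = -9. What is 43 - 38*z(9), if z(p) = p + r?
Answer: 43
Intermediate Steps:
z(p) = -9 + p (z(p) = p - 9 = -9 + p)
43 - 38*z(9) = 43 - 38*(-9 + 9) = 43 - 38*0 = 43 + 0 = 43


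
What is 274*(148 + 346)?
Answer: 135356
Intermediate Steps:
274*(148 + 346) = 274*494 = 135356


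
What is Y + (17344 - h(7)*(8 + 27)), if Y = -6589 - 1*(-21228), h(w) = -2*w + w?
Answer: 32228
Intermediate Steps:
h(w) = -w
Y = 14639 (Y = -6589 + 21228 = 14639)
Y + (17344 - h(7)*(8 + 27)) = 14639 + (17344 - (-1*7)*(8 + 27)) = 14639 + (17344 - (-7)*35) = 14639 + (17344 - 1*(-245)) = 14639 + (17344 + 245) = 14639 + 17589 = 32228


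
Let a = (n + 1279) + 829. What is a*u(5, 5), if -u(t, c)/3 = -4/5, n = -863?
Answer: 2988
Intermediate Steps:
u(t, c) = 12/5 (u(t, c) = -(-12)/5 = -3*(-⅘) = 12/5)
a = 1245 (a = (-863 + 1279) + 829 = 416 + 829 = 1245)
a*u(5, 5) = 1245*(12/5) = 2988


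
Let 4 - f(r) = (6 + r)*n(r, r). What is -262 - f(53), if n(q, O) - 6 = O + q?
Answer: 6342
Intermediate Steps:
n(q, O) = 6 + O + q (n(q, O) = 6 + (O + q) = 6 + O + q)
f(r) = 4 - (6 + r)*(6 + 2*r) (f(r) = 4 - (6 + r)*(6 + r + r) = 4 - (6 + r)*(6 + 2*r))
-262 - f(53) = -262 - (-32 - 18*53 - 2*53**2) = -262 - (-32 - 954 - 2*2809) = -262 - (-32 - 954 - 5618) = -262 - 1*(-6604) = -262 + 6604 = 6342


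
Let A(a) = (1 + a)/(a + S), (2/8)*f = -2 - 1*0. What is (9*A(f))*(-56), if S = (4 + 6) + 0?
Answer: 1764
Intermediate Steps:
f = -8 (f = 4*(-2 - 1*0) = 4*(-2 + 0) = 4*(-2) = -8)
S = 10 (S = 10 + 0 = 10)
A(a) = (1 + a)/(10 + a) (A(a) = (1 + a)/(a + 10) = (1 + a)/(10 + a))
(9*A(f))*(-56) = (9*((1 - 8)/(10 - 8)))*(-56) = (9*(-7/2))*(-56) = -63/2*(-56) = 1764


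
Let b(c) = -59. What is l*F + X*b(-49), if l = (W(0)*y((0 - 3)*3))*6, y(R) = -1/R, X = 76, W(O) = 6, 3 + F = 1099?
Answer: -100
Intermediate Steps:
F = 1096 (F = -3 + 1099 = 1096)
l = 4 (l = (6*(-1/((0 - 3)*3)))*6 = (6*(-1/((-3*3))))*6 = (6*(-1/(-9)))*6 = (6*(-1*(-1/9)))*6 = (6*(1/9))*6 = (2/3)*6 = 4)
l*F + X*b(-49) = 4*1096 + 76*(-59) = 4384 - 4484 = -100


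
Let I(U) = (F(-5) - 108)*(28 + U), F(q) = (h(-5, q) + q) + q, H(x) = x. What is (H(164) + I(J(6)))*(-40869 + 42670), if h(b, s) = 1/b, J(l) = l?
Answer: -34712474/5 ≈ -6.9425e+6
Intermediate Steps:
F(q) = -1/5 + 2*q (F(q) = (1/(-5) + q) + q = (-1/5 + q) + q = -1/5 + 2*q)
I(U) = -16548/5 - 591*U/5 (I(U) = ((-1/5 + 2*(-5)) - 108)*(28 + U) = ((-1/5 - 10) - 108)*(28 + U) = (-51/5 - 108)*(28 + U) = -591*(28 + U)/5 = -16548/5 - 591*U/5)
(H(164) + I(J(6)))*(-40869 + 42670) = (164 + (-16548/5 - 591/5*6))*(-40869 + 42670) = (164 + (-16548/5 - 3546/5))*1801 = (164 - 20094/5)*1801 = -19274/5*1801 = -34712474/5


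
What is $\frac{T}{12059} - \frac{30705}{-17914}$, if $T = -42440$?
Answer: $- \frac{389998565}{216024926} \approx -1.8053$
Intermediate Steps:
$\frac{T}{12059} - \frac{30705}{-17914} = - \frac{42440}{12059} - \frac{30705}{-17914} = \left(-42440\right) \frac{1}{12059} - - \frac{30705}{17914} = - \frac{42440}{12059} + \frac{30705}{17914} = - \frac{389998565}{216024926}$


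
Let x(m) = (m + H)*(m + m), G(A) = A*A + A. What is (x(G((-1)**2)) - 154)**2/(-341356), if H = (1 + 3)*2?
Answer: -3249/85339 ≈ -0.038072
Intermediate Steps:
G(A) = A + A**2 (G(A) = A**2 + A = A + A**2)
H = 8 (H = 4*2 = 8)
x(m) = 2*m*(8 + m) (x(m) = (m + 8)*(m + m) = (8 + m)*(2*m) = 2*m*(8 + m))
(x(G((-1)**2)) - 154)**2/(-341356) = (2*((-1)**2*(1 + (-1)**2))*(8 + (-1)**2*(1 + (-1)**2)) - 154)**2/(-341356) = (2*(1*(1 + 1))*(8 + 1*(1 + 1)) - 154)**2*(-1/341356) = (2*(1*2)*(8 + 1*2) - 154)**2*(-1/341356) = (2*2*(8 + 2) - 154)**2*(-1/341356) = (2*2*10 - 154)**2*(-1/341356) = (40 - 154)**2*(-1/341356) = (-114)**2*(-1/341356) = 12996*(-1/341356) = -3249/85339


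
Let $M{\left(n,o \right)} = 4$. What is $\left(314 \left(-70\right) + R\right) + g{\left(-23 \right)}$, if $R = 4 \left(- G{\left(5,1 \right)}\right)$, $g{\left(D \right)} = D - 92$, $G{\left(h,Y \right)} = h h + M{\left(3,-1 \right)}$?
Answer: $-22211$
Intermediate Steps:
$G{\left(h,Y \right)} = 4 + h^{2}$ ($G{\left(h,Y \right)} = h h + 4 = h^{2} + 4 = 4 + h^{2}$)
$g{\left(D \right)} = -92 + D$ ($g{\left(D \right)} = D - 92 = -92 + D$)
$R = -116$ ($R = 4 \left(- (4 + 5^{2})\right) = 4 \left(- (4 + 25)\right) = 4 \left(\left(-1\right) 29\right) = 4 \left(-29\right) = -116$)
$\left(314 \left(-70\right) + R\right) + g{\left(-23 \right)} = \left(314 \left(-70\right) - 116\right) - 115 = \left(-21980 - 116\right) - 115 = -22096 - 115 = -22211$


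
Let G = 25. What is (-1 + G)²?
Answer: 576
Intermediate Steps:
(-1 + G)² = (-1 + 25)² = 24² = 576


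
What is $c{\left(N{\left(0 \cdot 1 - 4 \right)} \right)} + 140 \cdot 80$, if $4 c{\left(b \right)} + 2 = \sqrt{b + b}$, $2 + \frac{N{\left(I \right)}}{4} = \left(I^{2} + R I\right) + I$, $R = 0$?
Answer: $\frac{22399}{2} + \sqrt{5} \approx 11202.0$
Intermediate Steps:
$N{\left(I \right)} = -8 + 4 I + 4 I^{2}$ ($N{\left(I \right)} = -8 + 4 \left(\left(I^{2} + 0 I\right) + I\right) = -8 + 4 \left(\left(I^{2} + 0\right) + I\right) = -8 + 4 \left(I^{2} + I\right) = -8 + 4 \left(I + I^{2}\right) = -8 + \left(4 I + 4 I^{2}\right) = -8 + 4 I + 4 I^{2}$)
$c{\left(b \right)} = - \frac{1}{2} + \frac{\sqrt{2} \sqrt{b}}{4}$ ($c{\left(b \right)} = - \frac{1}{2} + \frac{\sqrt{b + b}}{4} = - \frac{1}{2} + \frac{\sqrt{2 b}}{4} = - \frac{1}{2} + \frac{\sqrt{2} \sqrt{b}}{4}$)
$c{\left(N{\left(0 \cdot 1 - 4 \right)} \right)} + 140 \cdot 80 = \left(- \frac{1}{2} + \frac{\sqrt{2} \sqrt{-8 + 4 \left(0 \cdot 1 - 4\right) + 4 \left(0 \cdot 1 - 4\right)^{2}}}{4}\right) + 140 \cdot 80 = \left(- \frac{1}{2} + \frac{\sqrt{2} \sqrt{-8 + 4 \left(0 - 4\right) + 4 \left(0 - 4\right)^{2}}}{4}\right) + 11200 = \left(- \frac{1}{2} + \frac{\sqrt{2} \sqrt{-8 + 4 \left(-4\right) + 4 \left(-4\right)^{2}}}{4}\right) + 11200 = \left(- \frac{1}{2} + \frac{\sqrt{2} \sqrt{-8 - 16 + 4 \cdot 16}}{4}\right) + 11200 = \left(- \frac{1}{2} + \frac{\sqrt{2} \sqrt{-8 - 16 + 64}}{4}\right) + 11200 = \left(- \frac{1}{2} + \frac{\sqrt{2} \sqrt{40}}{4}\right) + 11200 = \left(- \frac{1}{2} + \frac{\sqrt{2} \cdot 2 \sqrt{10}}{4}\right) + 11200 = \left(- \frac{1}{2} + \sqrt{5}\right) + 11200 = \frac{22399}{2} + \sqrt{5}$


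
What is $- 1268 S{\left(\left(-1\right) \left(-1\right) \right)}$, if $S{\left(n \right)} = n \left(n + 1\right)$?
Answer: $-2536$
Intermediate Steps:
$S{\left(n \right)} = n \left(1 + n\right)$
$- 1268 S{\left(\left(-1\right) \left(-1\right) \right)} = - 1268 \left(-1\right) \left(-1\right) \left(1 - -1\right) = - 1268 \cdot 1 \left(1 + 1\right) = - 1268 \cdot 1 \cdot 2 = \left(-1268\right) 2 = -2536$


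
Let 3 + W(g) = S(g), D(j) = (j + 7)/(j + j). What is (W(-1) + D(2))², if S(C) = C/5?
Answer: 361/400 ≈ 0.90250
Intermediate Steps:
D(j) = (7 + j)/(2*j) (D(j) = (7 + j)/((2*j)) = (7 + j)*(1/(2*j)) = (7 + j)/(2*j))
S(C) = C/5 (S(C) = C*(⅕) = C/5)
W(g) = -3 + g/5
(W(-1) + D(2))² = ((-3 + (⅕)*(-1)) + (½)*(7 + 2)/2)² = ((-3 - ⅕) + (½)*(½)*9)² = (-16/5 + 9/4)² = (-19/20)² = 361/400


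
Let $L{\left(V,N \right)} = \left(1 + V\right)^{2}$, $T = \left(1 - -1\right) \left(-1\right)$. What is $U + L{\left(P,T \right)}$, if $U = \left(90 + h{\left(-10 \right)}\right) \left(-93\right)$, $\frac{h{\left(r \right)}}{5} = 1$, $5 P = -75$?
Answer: $-8639$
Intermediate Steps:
$P = -15$ ($P = \frac{1}{5} \left(-75\right) = -15$)
$h{\left(r \right)} = 5$ ($h{\left(r \right)} = 5 \cdot 1 = 5$)
$T = -2$ ($T = \left(1 + \left(-2 + 3\right)\right) \left(-1\right) = \left(1 + 1\right) \left(-1\right) = 2 \left(-1\right) = -2$)
$U = -8835$ ($U = \left(90 + 5\right) \left(-93\right) = 95 \left(-93\right) = -8835$)
$U + L{\left(P,T \right)} = -8835 + \left(1 - 15\right)^{2} = -8835 + \left(-14\right)^{2} = -8835 + 196 = -8639$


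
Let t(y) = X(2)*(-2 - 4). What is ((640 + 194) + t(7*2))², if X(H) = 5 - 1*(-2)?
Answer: 627264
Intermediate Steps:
X(H) = 7 (X(H) = 5 + 2 = 7)
t(y) = -42 (t(y) = 7*(-2 - 4) = 7*(-6) = -42)
((640 + 194) + t(7*2))² = ((640 + 194) - 42)² = (834 - 42)² = 792² = 627264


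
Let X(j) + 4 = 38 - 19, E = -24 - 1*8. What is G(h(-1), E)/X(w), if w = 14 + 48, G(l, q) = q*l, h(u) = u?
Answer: 32/15 ≈ 2.1333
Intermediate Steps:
E = -32 (E = -24 - 8 = -32)
G(l, q) = l*q
w = 62
X(j) = 15 (X(j) = -4 + (38 - 19) = -4 + 19 = 15)
G(h(-1), E)/X(w) = -1*(-32)/15 = 32*(1/15) = 32/15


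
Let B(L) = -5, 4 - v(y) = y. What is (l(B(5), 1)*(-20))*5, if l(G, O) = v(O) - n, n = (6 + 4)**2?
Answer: 9700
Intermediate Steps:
v(y) = 4 - y
n = 100 (n = 10**2 = 100)
l(G, O) = -96 - O (l(G, O) = (4 - O) - 1*100 = (4 - O) - 100 = -96 - O)
(l(B(5), 1)*(-20))*5 = ((-96 - 1*1)*(-20))*5 = ((-96 - 1)*(-20))*5 = -97*(-20)*5 = 1940*5 = 9700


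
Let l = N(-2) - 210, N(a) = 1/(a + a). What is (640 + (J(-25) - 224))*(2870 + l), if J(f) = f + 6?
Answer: 4223683/4 ≈ 1.0559e+6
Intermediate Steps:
N(a) = 1/(2*a)
J(f) = 6 + f
l = -841/4 (l = (½)/(-2) - 210 = (½)*(-½) - 210 = -¼ - 210 = -841/4 ≈ -210.25)
(640 + (J(-25) - 224))*(2870 + l) = (640 + ((6 - 25) - 224))*(2870 - 841/4) = (640 + (-19 - 224))*(10639/4) = (640 - 243)*(10639/4) = 397*(10639/4) = 4223683/4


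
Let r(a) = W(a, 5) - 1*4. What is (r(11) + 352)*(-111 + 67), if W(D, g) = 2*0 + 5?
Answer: -15532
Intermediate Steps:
W(D, g) = 5 (W(D, g) = 0 + 5 = 5)
r(a) = 1 (r(a) = 5 - 1*4 = 5 - 4 = 1)
(r(11) + 352)*(-111 + 67) = (1 + 352)*(-111 + 67) = 353*(-44) = -15532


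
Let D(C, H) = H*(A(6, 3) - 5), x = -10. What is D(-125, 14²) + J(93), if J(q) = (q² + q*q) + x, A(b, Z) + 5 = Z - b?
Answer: 14740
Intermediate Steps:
A(b, Z) = -5 + Z - b (A(b, Z) = -5 + (Z - b) = -5 + Z - b)
J(q) = -10 + 2*q² (J(q) = (q² + q*q) - 10 = (q² + q²) - 10 = 2*q² - 10 = -10 + 2*q²)
D(C, H) = -13*H (D(C, H) = H*((-5 + 3 - 1*6) - 5) = H*((-5 + 3 - 6) - 5) = H*(-8 - 5) = H*(-13) = -13*H)
D(-125, 14²) + J(93) = -13*14² + (-10 + 2*93²) = -13*196 + (-10 + 2*8649) = -2548 + (-10 + 17298) = -2548 + 17288 = 14740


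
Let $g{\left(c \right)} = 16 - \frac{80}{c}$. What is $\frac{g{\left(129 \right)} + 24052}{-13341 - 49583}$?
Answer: $- \frac{776173}{2029299} \approx -0.38248$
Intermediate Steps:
$g{\left(c \right)} = 16 - \frac{80}{c}$
$\frac{g{\left(129 \right)} + 24052}{-13341 - 49583} = \frac{\left(16 - \frac{80}{129}\right) + 24052}{-13341 - 49583} = \frac{\left(16 - \frac{80}{129}\right) + 24052}{-62924} = \left(\left(16 - \frac{80}{129}\right) + 24052\right) \left(- \frac{1}{62924}\right) = \left(\frac{1984}{129} + 24052\right) \left(- \frac{1}{62924}\right) = \frac{3104692}{129} \left(- \frac{1}{62924}\right) = - \frac{776173}{2029299}$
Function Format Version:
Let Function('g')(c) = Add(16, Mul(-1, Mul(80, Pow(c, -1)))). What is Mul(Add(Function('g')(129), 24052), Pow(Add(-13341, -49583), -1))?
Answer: Rational(-776173, 2029299) ≈ -0.38248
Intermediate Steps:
Function('g')(c) = Add(16, Mul(-80, Pow(c, -1)))
Mul(Add(Function('g')(129), 24052), Pow(Add(-13341, -49583), -1)) = Mul(Add(Add(16, Mul(-80, Pow(129, -1))), 24052), Pow(Add(-13341, -49583), -1)) = Mul(Add(Add(16, Mul(-80, Rational(1, 129))), 24052), Pow(-62924, -1)) = Mul(Add(Add(16, Rational(-80, 129)), 24052), Rational(-1, 62924)) = Mul(Add(Rational(1984, 129), 24052), Rational(-1, 62924)) = Mul(Rational(3104692, 129), Rational(-1, 62924)) = Rational(-776173, 2029299)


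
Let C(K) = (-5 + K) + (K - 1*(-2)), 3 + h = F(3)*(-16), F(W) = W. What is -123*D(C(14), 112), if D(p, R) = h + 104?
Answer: -6519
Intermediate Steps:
h = -51 (h = -3 + 3*(-16) = -3 - 48 = -51)
C(K) = -3 + 2*K (C(K) = (-5 + K) + (K + 2) = (-5 + K) + (2 + K) = -3 + 2*K)
D(p, R) = 53 (D(p, R) = -51 + 104 = 53)
-123*D(C(14), 112) = -123*53 = -6519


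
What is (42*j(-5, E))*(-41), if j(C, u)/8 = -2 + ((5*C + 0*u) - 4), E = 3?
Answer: 427056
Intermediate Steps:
j(C, u) = -48 + 40*C (j(C, u) = 8*(-2 + ((5*C + 0*u) - 4)) = 8*(-2 + ((5*C + 0) - 4)) = 8*(-2 + (5*C - 4)) = 8*(-2 + (-4 + 5*C)) = 8*(-6 + 5*C) = -48 + 40*C)
(42*j(-5, E))*(-41) = (42*(-48 + 40*(-5)))*(-41) = (42*(-48 - 200))*(-41) = (42*(-248))*(-41) = -10416*(-41) = 427056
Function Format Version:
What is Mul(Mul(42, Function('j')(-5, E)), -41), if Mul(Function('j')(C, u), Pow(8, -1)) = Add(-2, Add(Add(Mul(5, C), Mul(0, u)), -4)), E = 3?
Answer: 427056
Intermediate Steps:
Function('j')(C, u) = Add(-48, Mul(40, C)) (Function('j')(C, u) = Mul(8, Add(-2, Add(Add(Mul(5, C), Mul(0, u)), -4))) = Mul(8, Add(-2, Add(Add(Mul(5, C), 0), -4))) = Mul(8, Add(-2, Add(Mul(5, C), -4))) = Mul(8, Add(-2, Add(-4, Mul(5, C)))) = Mul(8, Add(-6, Mul(5, C))) = Add(-48, Mul(40, C)))
Mul(Mul(42, Function('j')(-5, E)), -41) = Mul(Mul(42, Add(-48, Mul(40, -5))), -41) = Mul(Mul(42, Add(-48, -200)), -41) = Mul(Mul(42, -248), -41) = Mul(-10416, -41) = 427056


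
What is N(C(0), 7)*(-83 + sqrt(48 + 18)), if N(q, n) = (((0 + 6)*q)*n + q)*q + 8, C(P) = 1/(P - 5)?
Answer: -20169/25 + 243*sqrt(66)/25 ≈ -727.79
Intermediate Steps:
C(P) = 1/(-5 + P)
N(q, n) = 8 + q*(q + 6*n*q) (N(q, n) = ((6*q)*n + q)*q + 8 = (6*n*q + q)*q + 8 = (q + 6*n*q)*q + 8 = q*(q + 6*n*q) + 8 = 8 + q*(q + 6*n*q))
N(C(0), 7)*(-83 + sqrt(48 + 18)) = (8 + (1/(-5 + 0))**2 + 6*7*(1/(-5 + 0))**2)*(-83 + sqrt(48 + 18)) = (8 + (1/(-5))**2 + 6*7*(1/(-5))**2)*(-83 + sqrt(66)) = (8 + (-1/5)**2 + 6*7*(-1/5)**2)*(-83 + sqrt(66)) = (8 + 1/25 + 6*7*(1/25))*(-83 + sqrt(66)) = (8 + 1/25 + 42/25)*(-83 + sqrt(66)) = 243*(-83 + sqrt(66))/25 = -20169/25 + 243*sqrt(66)/25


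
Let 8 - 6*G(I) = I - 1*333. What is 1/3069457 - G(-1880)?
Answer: -6817263991/18416742 ≈ -370.17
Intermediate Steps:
G(I) = 341/6 - I/6 (G(I) = 4/3 - (I - 1*333)/6 = 4/3 - (I - 333)/6 = 4/3 - (-333 + I)/6 = 4/3 + (111/2 - I/6) = 341/6 - I/6)
1/3069457 - G(-1880) = 1/3069457 - (341/6 - ⅙*(-1880)) = 1/3069457 - (341/6 + 940/3) = 1/3069457 - 1*2221/6 = 1/3069457 - 2221/6 = -6817263991/18416742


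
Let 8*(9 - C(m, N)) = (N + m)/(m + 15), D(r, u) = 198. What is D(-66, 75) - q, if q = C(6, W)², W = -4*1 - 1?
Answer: 3305231/28224 ≈ 117.11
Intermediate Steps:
W = -5 (W = -4 - 1 = -5)
C(m, N) = 9 - (N + m)/(8*(15 + m)) (C(m, N) = 9 - (N + m)/(8*(m + 15)) = 9 - (N + m)/(8*(15 + m)))
q = 2283121/28224 (q = ((1080 - 1*(-5) + 71*6)/(8*(15 + 6)))² = ((⅛)*(1080 + 5 + 426)/21)² = ((⅛)*(1/21)*1511)² = (1511/168)² = 2283121/28224 ≈ 80.893)
D(-66, 75) - q = 198 - 1*2283121/28224 = 198 - 2283121/28224 = 3305231/28224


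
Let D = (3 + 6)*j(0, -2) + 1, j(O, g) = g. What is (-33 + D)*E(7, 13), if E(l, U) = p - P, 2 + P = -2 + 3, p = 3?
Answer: -200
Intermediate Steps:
P = -1 (P = -2 + (-2 + 3) = -2 + 1 = -1)
E(l, U) = 4 (E(l, U) = 3 - 1*(-1) = 3 + 1 = 4)
D = -17 (D = (3 + 6)*(-2) + 1 = 9*(-2) + 1 = -18 + 1 = -17)
(-33 + D)*E(7, 13) = (-33 - 17)*4 = -50*4 = -200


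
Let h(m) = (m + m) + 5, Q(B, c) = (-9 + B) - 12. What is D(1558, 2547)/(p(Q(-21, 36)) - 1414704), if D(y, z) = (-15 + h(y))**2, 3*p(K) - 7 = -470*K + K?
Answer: -28941708/4224407 ≈ -6.8511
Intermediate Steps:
Q(B, c) = -21 + B
h(m) = 5 + 2*m (h(m) = 2*m + 5 = 5 + 2*m)
p(K) = 7/3 - 469*K/3 (p(K) = 7/3 + (-470*K + K)/3 = 7/3 + (-469*K)/3 = 7/3 - 469*K/3)
D(y, z) = (-10 + 2*y)**2 (D(y, z) = (-15 + (5 + 2*y))**2 = (-10 + 2*y)**2)
D(1558, 2547)/(p(Q(-21, 36)) - 1414704) = (4*(-5 + 1558)**2)/((7/3 - 469*(-21 - 21)/3) - 1414704) = (4*1553**2)/((7/3 - 469/3*(-42)) - 1414704) = (4*2411809)/((7/3 + 6566) - 1414704) = 9647236/(19705/3 - 1414704) = 9647236/(-4224407/3) = 9647236*(-3/4224407) = -28941708/4224407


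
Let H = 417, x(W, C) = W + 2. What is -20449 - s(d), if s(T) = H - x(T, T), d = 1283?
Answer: -19581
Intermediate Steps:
x(W, C) = 2 + W
s(T) = 415 - T (s(T) = 417 - (2 + T) = 417 + (-2 - T) = 415 - T)
-20449 - s(d) = -20449 - (415 - 1*1283) = -20449 - (415 - 1283) = -20449 - 1*(-868) = -20449 + 868 = -19581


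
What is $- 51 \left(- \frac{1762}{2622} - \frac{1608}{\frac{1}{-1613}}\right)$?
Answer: $- \frac{57805866071}{437} \approx -1.3228 \cdot 10^{8}$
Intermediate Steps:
$- 51 \left(- \frac{1762}{2622} - \frac{1608}{\frac{1}{-1613}}\right) = - 51 \left(\left(-1762\right) \frac{1}{2622} - \frac{1608}{- \frac{1}{1613}}\right) = - 51 \left(- \frac{881}{1311} - -2593704\right) = - 51 \left(- \frac{881}{1311} + 2593704\right) = \left(-51\right) \frac{3400345063}{1311} = - \frac{57805866071}{437}$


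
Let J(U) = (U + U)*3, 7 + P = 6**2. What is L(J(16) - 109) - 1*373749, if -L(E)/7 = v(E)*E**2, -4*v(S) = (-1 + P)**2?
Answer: -141881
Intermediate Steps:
P = 29 (P = -7 + 6**2 = -7 + 36 = 29)
v(S) = -196 (v(S) = -(-1 + 29)**2/4 = -1/4*28**2 = -1/4*784 = -196)
J(U) = 6*U (J(U) = (2*U)*3 = 6*U)
L(E) = 1372*E**2 (L(E) = -(-1372)*E**2 = 1372*E**2)
L(J(16) - 109) - 1*373749 = 1372*(6*16 - 109)**2 - 1*373749 = 1372*(96 - 109)**2 - 373749 = 1372*(-13)**2 - 373749 = 1372*169 - 373749 = 231868 - 373749 = -141881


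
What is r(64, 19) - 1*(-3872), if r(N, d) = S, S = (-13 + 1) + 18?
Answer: 3878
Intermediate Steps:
S = 6 (S = -12 + 18 = 6)
r(N, d) = 6
r(64, 19) - 1*(-3872) = 6 - 1*(-3872) = 6 + 3872 = 3878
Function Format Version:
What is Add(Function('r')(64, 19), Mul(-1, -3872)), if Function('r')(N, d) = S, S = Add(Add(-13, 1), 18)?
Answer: 3878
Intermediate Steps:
S = 6 (S = Add(-12, 18) = 6)
Function('r')(N, d) = 6
Add(Function('r')(64, 19), Mul(-1, -3872)) = Add(6, Mul(-1, -3872)) = Add(6, 3872) = 3878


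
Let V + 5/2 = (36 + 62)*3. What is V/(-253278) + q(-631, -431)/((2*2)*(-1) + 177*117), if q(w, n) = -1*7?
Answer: -15616907/10488241980 ≈ -0.0014890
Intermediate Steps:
q(w, n) = -7
V = 583/2 (V = -5/2 + (36 + 62)*3 = -5/2 + 98*3 = -5/2 + 294 = 583/2 ≈ 291.50)
V/(-253278) + q(-631, -431)/((2*2)*(-1) + 177*117) = (583/2)/(-253278) - 7/((2*2)*(-1) + 177*117) = (583/2)*(-1/253278) - 7/(4*(-1) + 20709) = -583/506556 - 7/(-4 + 20709) = -583/506556 - 7/20705 = -15616907/10488241980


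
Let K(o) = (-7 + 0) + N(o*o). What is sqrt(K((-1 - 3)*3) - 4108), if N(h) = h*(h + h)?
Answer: sqrt(37357) ≈ 193.28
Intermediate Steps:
N(h) = 2*h**2 (N(h) = h*(2*h) = 2*h**2)
K(o) = -7 + 2*o**4 (K(o) = (-7 + 0) + 2*(o*o)**2 = -7 + 2*(o**2)**2 = -7 + 2*o**4)
sqrt(K((-1 - 3)*3) - 4108) = sqrt((-7 + 2*((-1 - 3)*3)**4) - 4108) = sqrt((-7 + 2*(-4*3)**4) - 4108) = sqrt((-7 + 2*(-12)**4) - 4108) = sqrt((-7 + 2*20736) - 4108) = sqrt((-7 + 41472) - 4108) = sqrt(41465 - 4108) = sqrt(37357)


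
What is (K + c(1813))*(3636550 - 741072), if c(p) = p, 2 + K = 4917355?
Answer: 14243336931348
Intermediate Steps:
K = 4917353 (K = -2 + 4917355 = 4917353)
(K + c(1813))*(3636550 - 741072) = (4917353 + 1813)*(3636550 - 741072) = 4919166*2895478 = 14243336931348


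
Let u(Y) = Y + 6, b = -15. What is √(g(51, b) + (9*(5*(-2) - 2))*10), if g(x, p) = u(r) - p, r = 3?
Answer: 4*I*√66 ≈ 32.496*I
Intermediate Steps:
u(Y) = 6 + Y
g(x, p) = 9 - p (g(x, p) = (6 + 3) - p = 9 - p)
√(g(51, b) + (9*(5*(-2) - 2))*10) = √((9 - 1*(-15)) + (9*(5*(-2) - 2))*10) = √((9 + 15) + (9*(-10 - 2))*10) = √(24 + (9*(-12))*10) = √(24 - 108*10) = √(24 - 1080) = √(-1056) = 4*I*√66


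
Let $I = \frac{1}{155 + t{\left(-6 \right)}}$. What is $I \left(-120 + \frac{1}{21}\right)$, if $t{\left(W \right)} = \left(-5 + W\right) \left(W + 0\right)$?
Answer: $- \frac{2519}{4641} \approx -0.54277$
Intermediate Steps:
$t{\left(W \right)} = W \left(-5 + W\right)$ ($t{\left(W \right)} = \left(-5 + W\right) W = W \left(-5 + W\right)$)
$I = \frac{1}{221}$ ($I = \frac{1}{155 - 6 \left(-5 - 6\right)} = \frac{1}{155 - -66} = \frac{1}{155 + 66} = \frac{1}{221} \approx 0.0045249$)
$I \left(-120 + \frac{1}{21}\right) = \frac{-120 + \frac{1}{21}}{221} = \frac{1}{221} \left(- \frac{2519}{21}\right) = - \frac{2519}{4641}$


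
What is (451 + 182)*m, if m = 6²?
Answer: 22788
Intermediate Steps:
m = 36
(451 + 182)*m = (451 + 182)*36 = 633*36 = 22788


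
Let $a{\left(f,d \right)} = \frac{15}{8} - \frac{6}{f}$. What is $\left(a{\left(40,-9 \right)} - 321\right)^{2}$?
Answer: $\frac{163098441}{1600} \approx 1.0194 \cdot 10^{5}$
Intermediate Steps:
$a{\left(f,d \right)} = \frac{15}{8} - \frac{6}{f}$ ($a{\left(f,d \right)} = 15 \cdot \frac{1}{8} - \frac{6}{f} = \frac{15}{8} - \frac{6}{f}$)
$\left(a{\left(40,-9 \right)} - 321\right)^{2} = \left(\left(\frac{15}{8} - \frac{6}{40}\right) - 321\right)^{2} = \left(\left(\frac{15}{8} - \frac{3}{20}\right) - 321\right)^{2} = \left(\frac{69}{40} - 321\right)^{2} = \left(- \frac{12771}{40}\right)^{2} = \frac{163098441}{1600}$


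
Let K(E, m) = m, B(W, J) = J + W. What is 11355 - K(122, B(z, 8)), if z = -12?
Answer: 11359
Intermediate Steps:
11355 - K(122, B(z, 8)) = 11355 - (8 - 12) = 11355 - 1*(-4) = 11355 + 4 = 11359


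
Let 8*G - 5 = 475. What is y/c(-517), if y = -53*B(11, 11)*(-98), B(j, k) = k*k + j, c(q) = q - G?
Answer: -685608/577 ≈ -1188.2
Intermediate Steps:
G = 60 (G = 5/8 + (1/8)*475 = 5/8 + 475/8 = 60)
c(q) = -60 + q (c(q) = q - 1*60 = q - 60 = -60 + q)
B(j, k) = j + k**2 (B(j, k) = k**2 + j = j + k**2)
y = 685608 (y = -53*(11 + 11**2)*(-98) = -53*(11 + 121)*(-98) = -53*132*(-98) = -6996*(-98) = 685608)
y/c(-517) = 685608/(-60 - 517) = 685608/(-577) = 685608*(-1/577) = -685608/577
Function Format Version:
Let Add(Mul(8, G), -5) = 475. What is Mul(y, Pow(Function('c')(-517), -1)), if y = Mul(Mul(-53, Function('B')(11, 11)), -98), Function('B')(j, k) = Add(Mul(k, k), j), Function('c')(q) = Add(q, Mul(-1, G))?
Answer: Rational(-685608, 577) ≈ -1188.2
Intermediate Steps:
G = 60 (G = Add(Rational(5, 8), Mul(Rational(1, 8), 475)) = Add(Rational(5, 8), Rational(475, 8)) = 60)
Function('c')(q) = Add(-60, q) (Function('c')(q) = Add(q, Mul(-1, 60)) = Add(q, -60) = Add(-60, q))
Function('B')(j, k) = Add(j, Pow(k, 2)) (Function('B')(j, k) = Add(Pow(k, 2), j) = Add(j, Pow(k, 2)))
y = 685608 (y = Mul(Mul(-53, Add(11, Pow(11, 2))), -98) = Mul(Mul(-53, Add(11, 121)), -98) = Mul(Mul(-53, 132), -98) = Mul(-6996, -98) = 685608)
Mul(y, Pow(Function('c')(-517), -1)) = Mul(685608, Pow(Add(-60, -517), -1)) = Mul(685608, Pow(-577, -1)) = Mul(685608, Rational(-1, 577)) = Rational(-685608, 577)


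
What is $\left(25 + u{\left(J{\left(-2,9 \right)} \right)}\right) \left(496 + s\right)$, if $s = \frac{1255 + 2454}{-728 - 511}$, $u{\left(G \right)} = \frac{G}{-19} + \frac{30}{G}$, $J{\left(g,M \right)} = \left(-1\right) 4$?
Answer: $\frac{411091955}{47082} \approx 8731.4$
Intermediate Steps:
$J{\left(g,M \right)} = -4$
$u{\left(G \right)} = \frac{30}{G} - \frac{G}{19}$ ($u{\left(G \right)} = G \left(- \frac{1}{19}\right) + \frac{30}{G} = - \frac{G}{19} + \frac{30}{G} = \frac{30}{G} - \frac{G}{19}$)
$s = - \frac{3709}{1239}$ ($s = \frac{3709}{-1239} = 3709 \left(- \frac{1}{1239}\right) = - \frac{3709}{1239} \approx -2.9935$)
$\left(25 + u{\left(J{\left(-2,9 \right)} \right)}\right) \left(496 + s\right) = \left(25 + \left(\frac{30}{-4} - - \frac{4}{19}\right)\right) \left(496 - \frac{3709}{1239}\right) = \left(25 + \left(30 \left(- \frac{1}{4}\right) + \frac{4}{19}\right)\right) \frac{610835}{1239} = \left(25 + \left(- \frac{15}{2} + \frac{4}{19}\right)\right) \frac{610835}{1239} = \left(25 - \frac{277}{38}\right) \frac{610835}{1239} = \frac{673}{38} \cdot \frac{610835}{1239} = \frac{411091955}{47082}$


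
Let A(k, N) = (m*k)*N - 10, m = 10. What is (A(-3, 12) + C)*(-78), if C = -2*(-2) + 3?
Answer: 28314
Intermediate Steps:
A(k, N) = -10 + 10*N*k (A(k, N) = (10*k)*N - 10 = 10*N*k - 10 = -10 + 10*N*k)
C = 7 (C = 4 + 3 = 7)
(A(-3, 12) + C)*(-78) = ((-10 + 10*12*(-3)) + 7)*(-78) = ((-10 - 360) + 7)*(-78) = (-370 + 7)*(-78) = -363*(-78) = 28314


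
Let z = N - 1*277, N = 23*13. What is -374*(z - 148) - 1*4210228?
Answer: -4163104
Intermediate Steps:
N = 299
z = 22 (z = 299 - 1*277 = 299 - 277 = 22)
-374*(z - 148) - 1*4210228 = -374*(22 - 148) - 1*4210228 = -374*(-126) - 4210228 = 47124 - 4210228 = -4163104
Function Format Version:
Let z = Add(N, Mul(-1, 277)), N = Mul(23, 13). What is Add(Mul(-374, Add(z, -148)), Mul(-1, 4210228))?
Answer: -4163104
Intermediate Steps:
N = 299
z = 22 (z = Add(299, Mul(-1, 277)) = Add(299, -277) = 22)
Add(Mul(-374, Add(z, -148)), Mul(-1, 4210228)) = Add(Mul(-374, Add(22, -148)), Mul(-1, 4210228)) = Add(Mul(-374, -126), -4210228) = Add(47124, -4210228) = -4163104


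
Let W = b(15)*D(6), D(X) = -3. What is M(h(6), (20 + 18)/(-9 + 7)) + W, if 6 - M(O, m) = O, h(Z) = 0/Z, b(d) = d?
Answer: -39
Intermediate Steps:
h(Z) = 0
W = -45 (W = 15*(-3) = -45)
M(O, m) = 6 - O
M(h(6), (20 + 18)/(-9 + 7)) + W = (6 - 1*0) - 45 = (6 + 0) - 45 = 6 - 45 = -39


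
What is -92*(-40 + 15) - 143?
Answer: 2157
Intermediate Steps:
-92*(-40 + 15) - 143 = -92*(-25) - 143 = 2300 - 143 = 2157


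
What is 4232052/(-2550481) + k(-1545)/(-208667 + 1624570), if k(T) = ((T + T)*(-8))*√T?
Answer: -4232052/2550481 + 24720*I*√1545/1415903 ≈ -1.6593 + 0.68624*I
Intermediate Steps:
k(T) = -16*T^(3/2) (k(T) = ((2*T)*(-8))*√T = (-16*T)*√T = -16*T^(3/2))
4232052/(-2550481) + k(-1545)/(-208667 + 1624570) = 4232052/(-2550481) + (-(-24720)*I*√1545)/(-208667 + 1624570) = 4232052*(-1/2550481) - (-24720)*I*√1545/1415903 = -4232052/2550481 + (24720*I*√1545)*(1/1415903) = -4232052/2550481 + 24720*I*√1545/1415903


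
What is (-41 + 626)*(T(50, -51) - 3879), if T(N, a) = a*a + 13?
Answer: -740025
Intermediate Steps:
T(N, a) = 13 + a² (T(N, a) = a² + 13 = 13 + a²)
(-41 + 626)*(T(50, -51) - 3879) = (-41 + 626)*((13 + (-51)²) - 3879) = 585*((13 + 2601) - 3879) = 585*(2614 - 3879) = 585*(-1265) = -740025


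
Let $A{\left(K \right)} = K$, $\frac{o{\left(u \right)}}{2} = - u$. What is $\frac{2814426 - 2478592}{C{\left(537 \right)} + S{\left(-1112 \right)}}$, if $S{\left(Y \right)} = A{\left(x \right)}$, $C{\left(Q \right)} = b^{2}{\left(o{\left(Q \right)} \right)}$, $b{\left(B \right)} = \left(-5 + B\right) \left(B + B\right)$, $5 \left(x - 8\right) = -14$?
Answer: $\frac{839585}{13429240517173} \approx 6.2519 \cdot 10^{-8}$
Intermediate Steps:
$o{\left(u \right)} = - 2 u$ ($o{\left(u \right)} = 2 \left(- u\right) = - 2 u$)
$x = \frac{26}{5}$ ($x = 8 + \frac{1}{5} \left(-14\right) = 8 - \frac{14}{5} = \frac{26}{5} \approx 5.2$)
$b{\left(B \right)} = 2 B \left(-5 + B\right)$ ($b{\left(B \right)} = \left(-5 + B\right) 2 B = 2 B \left(-5 + B\right)$)
$C{\left(Q \right)} = 16 Q^{2} \left(-5 - 2 Q\right)^{2}$ ($C{\left(Q \right)} = \left(2 \left(- 2 Q\right) \left(-5 - 2 Q\right)\right)^{2} = \left(- 4 Q \left(-5 - 2 Q\right)\right)^{2} = 16 Q^{2} \left(-5 - 2 Q\right)^{2}$)
$S{\left(Y \right)} = \frac{26}{5}$
$\frac{2814426 - 2478592}{C{\left(537 \right)} + S{\left(-1112 \right)}} = \frac{2814426 - 2478592}{16 \cdot 537^{2} \left(5 + 2 \cdot 537\right)^{2} + \frac{26}{5}} = \frac{335834}{16 \cdot 288369 \left(5 + 1074\right)^{2} + \frac{26}{5}} = \frac{335834}{16 \cdot 288369 \cdot 1079^{2} + \frac{26}{5}} = \frac{335834}{16 \cdot 288369 \cdot 1164241 + \frac{26}{5}} = \frac{335834}{5371696206864 + \frac{26}{5}} = \frac{335834}{\frac{26858481034346}{5}} = 335834 \cdot \frac{5}{26858481034346} = \frac{839585}{13429240517173}$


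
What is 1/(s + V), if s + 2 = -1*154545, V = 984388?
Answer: 1/829841 ≈ 1.2050e-6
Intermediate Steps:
s = -154547 (s = -2 - 1*154545 = -2 - 154545 = -154547)
1/(s + V) = 1/(-154547 + 984388) = 1/829841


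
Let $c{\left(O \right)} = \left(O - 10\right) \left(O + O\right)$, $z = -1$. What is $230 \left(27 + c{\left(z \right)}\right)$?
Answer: $11270$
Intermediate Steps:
$c{\left(O \right)} = 2 O \left(-10 + O\right)$ ($c{\left(O \right)} = \left(-10 + O\right) 2 O = 2 O \left(-10 + O\right)$)
$230 \left(27 + c{\left(z \right)}\right) = 230 \left(27 + 2 \left(-1\right) \left(-10 - 1\right)\right) = 230 \left(27 + 2 \left(-1\right) \left(-11\right)\right) = 230 \left(27 + 22\right) = 230 \cdot 49 = 11270$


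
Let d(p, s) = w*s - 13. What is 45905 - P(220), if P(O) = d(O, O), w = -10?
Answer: 48118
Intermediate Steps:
d(p, s) = -13 - 10*s (d(p, s) = -10*s - 13 = -13 - 10*s)
P(O) = -13 - 10*O
45905 - P(220) = 45905 - (-13 - 10*220) = 45905 - (-13 - 2200) = 45905 - 1*(-2213) = 45905 + 2213 = 48118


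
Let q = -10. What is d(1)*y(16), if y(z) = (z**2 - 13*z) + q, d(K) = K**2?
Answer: 38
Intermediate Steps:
y(z) = -10 + z**2 - 13*z (y(z) = (z**2 - 13*z) - 10 = -10 + z**2 - 13*z)
d(1)*y(16) = 1**2*(-10 + 16**2 - 13*16) = 1*(-10 + 256 - 208) = 1*38 = 38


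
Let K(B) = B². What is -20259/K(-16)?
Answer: -20259/256 ≈ -79.137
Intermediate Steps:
-20259/K(-16) = -20259/((-16)²) = -20259/256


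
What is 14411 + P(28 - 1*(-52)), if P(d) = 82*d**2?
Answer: 539211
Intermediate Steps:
14411 + P(28 - 1*(-52)) = 14411 + 82*(28 - 1*(-52))**2 = 14411 + 82*(28 + 52)**2 = 14411 + 82*80**2 = 14411 + 82*6400 = 14411 + 524800 = 539211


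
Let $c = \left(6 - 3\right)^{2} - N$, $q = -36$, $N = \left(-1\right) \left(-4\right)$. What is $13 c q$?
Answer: $-2340$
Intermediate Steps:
$N = 4$
$c = 5$ ($c = \left(6 - 3\right)^{2} - 4 = 3^{2} - 4 = 9 - 4 = 5$)
$13 c q = 13 \cdot 5 \left(-36\right) = 65 \left(-36\right) = -2340$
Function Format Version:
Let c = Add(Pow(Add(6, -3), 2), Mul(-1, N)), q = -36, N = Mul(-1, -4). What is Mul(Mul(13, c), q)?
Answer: -2340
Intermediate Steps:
N = 4
c = 5 (c = Add(Pow(Add(6, -3), 2), Mul(-1, 4)) = Add(Pow(3, 2), -4) = Add(9, -4) = 5)
Mul(Mul(13, c), q) = Mul(Mul(13, 5), -36) = Mul(65, -36) = -2340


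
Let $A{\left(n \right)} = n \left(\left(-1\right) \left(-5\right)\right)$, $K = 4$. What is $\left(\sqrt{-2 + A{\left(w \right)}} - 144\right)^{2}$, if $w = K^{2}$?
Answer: $\left(144 - \sqrt{78}\right)^{2} \approx 18270.0$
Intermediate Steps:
$w = 16$ ($w = 4^{2} = 16$)
$A{\left(n \right)} = 5 n$ ($A{\left(n \right)} = n 5 = 5 n$)
$\left(\sqrt{-2 + A{\left(w \right)}} - 144\right)^{2} = \left(\sqrt{-2 + 5 \cdot 16} - 144\right)^{2} = \left(\sqrt{-2 + 80} - 144\right)^{2} = \left(\sqrt{78} - 144\right)^{2} = \left(-144 + \sqrt{78}\right)^{2}$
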